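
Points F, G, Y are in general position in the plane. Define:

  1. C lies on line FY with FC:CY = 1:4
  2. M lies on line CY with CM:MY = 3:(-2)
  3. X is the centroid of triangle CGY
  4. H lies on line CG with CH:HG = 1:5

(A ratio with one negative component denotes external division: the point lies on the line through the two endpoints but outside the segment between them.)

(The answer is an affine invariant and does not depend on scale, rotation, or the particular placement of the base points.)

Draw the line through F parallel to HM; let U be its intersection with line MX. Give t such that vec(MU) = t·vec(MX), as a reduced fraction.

Assign F = (0, 0), G = (1, 0), Y = (0, 1) — the answer is frame-independent, so this choice is without loss of generality.
1. C lies on line FY with FC:CY = 1:4 ⇒ C = (0, 1/5)
2. M lies on line CY with CM:MY = 3:(-2) ⇒ M = (0, 13/5)
3. X is the centroid of triangle CGY ⇒ X = (1/3, 2/5)
4. H lies on line CG with CH:HG = 1:5 ⇒ H = (1/6, 1/6)
through F parallel to HM: direction (-1/6, 73/30); meets MX at U = (-13/40, 949/200)
U = M + t·(X−M) with t = -39/40

t = -39/40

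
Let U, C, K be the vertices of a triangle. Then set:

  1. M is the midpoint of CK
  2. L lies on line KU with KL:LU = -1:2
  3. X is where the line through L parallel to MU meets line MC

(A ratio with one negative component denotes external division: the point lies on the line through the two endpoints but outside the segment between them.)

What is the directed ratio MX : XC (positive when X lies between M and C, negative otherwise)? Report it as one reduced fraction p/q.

MX:XC = -2/3

Work in coordinates with U = (0, 0), C = (1, 0), K = (0, 1).
1. M is the midpoint of CK ⇒ M = (1/2, 1/2)
2. L lies on line KU with KL:LU = -1:2 ⇒ L = (0, 2)
3. X is where the line through L parallel to MU meets line MC ⇒ X = (-1/2, 3/2)
X = M + t·(C−M) with t = -2, so MX:XC = t:(1−t) = -2:3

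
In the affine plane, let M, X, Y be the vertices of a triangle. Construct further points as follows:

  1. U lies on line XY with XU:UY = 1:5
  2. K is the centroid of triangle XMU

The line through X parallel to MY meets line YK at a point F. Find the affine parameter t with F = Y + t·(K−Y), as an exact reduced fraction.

t = 18/11

Work in coordinates with M = (0, 0), X = (1, 0), Y = (0, 1).
1. U lies on line XY with XU:UY = 1:5 ⇒ U = (5/6, 1/6)
2. K is the centroid of triangle XMU ⇒ K = (11/18, 1/18)
through X parallel to MY: direction (0, 1); meets YK at F = (1, -6/11)
F = Y + t·(K−Y) with t = 18/11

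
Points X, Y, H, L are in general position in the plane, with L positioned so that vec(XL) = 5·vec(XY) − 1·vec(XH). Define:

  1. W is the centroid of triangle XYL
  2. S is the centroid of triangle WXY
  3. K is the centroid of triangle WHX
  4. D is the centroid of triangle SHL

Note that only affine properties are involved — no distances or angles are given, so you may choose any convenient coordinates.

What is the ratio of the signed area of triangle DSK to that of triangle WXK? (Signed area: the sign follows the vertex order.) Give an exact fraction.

Set X = (0, 0), Y = (1, 0), H = (0, 1), L = (5, -1); any affine frame gives the same invariant.
1. W is the centroid of triangle XYL ⇒ W = (2, -1/3)
2. S is the centroid of triangle WXY ⇒ S = (1, -1/9)
3. K is the centroid of triangle WHX ⇒ K = (2/3, 2/9)
4. D is the centroid of triangle SHL ⇒ D = (2, -1/27)
2·[DSK] = -29/81, 2·[WXK] = -2/3
[DSK]:[WXK] = -29/81:-2/3 = 29/54

[DSK]:[WXK] = 29/54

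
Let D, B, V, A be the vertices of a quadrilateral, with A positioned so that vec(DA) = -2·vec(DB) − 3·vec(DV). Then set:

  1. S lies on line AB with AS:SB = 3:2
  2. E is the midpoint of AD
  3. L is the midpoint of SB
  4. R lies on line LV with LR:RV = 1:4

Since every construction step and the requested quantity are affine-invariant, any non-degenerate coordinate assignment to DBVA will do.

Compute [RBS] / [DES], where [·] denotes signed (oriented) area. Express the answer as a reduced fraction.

[RBS]:[DES] = -8/15

Set D = (0, 0), B = (1, 0), V = (0, 1), A = (-2, -3); any affine frame gives the same invariant.
1. S lies on line AB with AS:SB = 3:2 ⇒ S = (-1/5, -6/5)
2. E is the midpoint of AD ⇒ E = (-1, -3/2)
3. L is the midpoint of SB ⇒ L = (2/5, -3/5)
4. R lies on line LV with LR:RV = 1:4 ⇒ R = (8/25, -7/25)
2·[RBS] = -12/25, 2·[DES] = 9/10
[RBS]:[DES] = -12/25:9/10 = -8/15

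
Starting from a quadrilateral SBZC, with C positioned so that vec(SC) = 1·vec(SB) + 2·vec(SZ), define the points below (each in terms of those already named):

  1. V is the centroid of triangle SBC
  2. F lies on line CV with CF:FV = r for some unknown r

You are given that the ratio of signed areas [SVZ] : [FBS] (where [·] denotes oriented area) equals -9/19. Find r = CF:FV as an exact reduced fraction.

Work in coordinates with S = (0, 0), B = (1, 0), Z = (0, 1), C = (1, 2).
1. V is the centroid of triangle SBC ⇒ V = (2/3, 2/3)
2. With CF:FV = r, write λ = r/(r+1) so F = C + λ·(V−C); F is affine-linear in λ
Every point depending on F is an affine combination of F and λ-independent points, so each such coordinate is linear in λ; the λ² term in each signed area is a multiple of (V−C)×(V−C) = 0, so 2·[SVZ] and 2·[FBS] are each linear in λ. Evaluating at λ=0 and λ=1:
  2·[SVZ] = 2/3,   2·[FBS] = 4/3·λ − 2
So [SVZ]:[FBS] = (2/3) / (4/3·λ − 2). Setting this equal to -9/19:
  2/3 = -9/19·(4/3·λ − 2)  ⇒  λ = 4/9
Then r = λ/(1−λ) = (4/9)/(5/9) = 4/5. Check: with r = 4/5, F = (23/27, 38/27) and [SVZ]:[FBS] = -9/19 as required.

r = 4/5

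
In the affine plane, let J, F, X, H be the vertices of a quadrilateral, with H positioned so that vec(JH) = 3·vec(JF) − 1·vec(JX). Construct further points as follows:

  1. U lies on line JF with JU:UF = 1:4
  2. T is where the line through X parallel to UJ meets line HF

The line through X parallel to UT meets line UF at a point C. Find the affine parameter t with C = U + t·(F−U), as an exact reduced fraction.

Assign J = (0, 0), F = (1, 0), X = (0, 1), H = (3, -1) — the answer is frame-independent, so this choice is without loss of generality.
1. U lies on line JF with JU:UF = 1:4 ⇒ U = (1/5, 0)
2. T is where the line through X parallel to UJ meets line HF ⇒ T = (-1, 1)
through X parallel to UT: direction (-6/5, 1); meets UF at C = (6/5, 0)
C = U + t·(F−U) with t = 5/4

t = 5/4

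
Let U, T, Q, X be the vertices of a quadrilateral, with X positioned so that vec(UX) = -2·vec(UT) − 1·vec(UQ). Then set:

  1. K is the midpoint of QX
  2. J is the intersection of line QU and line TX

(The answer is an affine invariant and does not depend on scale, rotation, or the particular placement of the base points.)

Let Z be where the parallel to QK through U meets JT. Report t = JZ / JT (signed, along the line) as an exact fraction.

Work in coordinates with U = (0, 0), T = (1, 0), Q = (0, 1), X = (-2, -1).
1. K is the midpoint of QX ⇒ K = (-1, 0)
2. J is the intersection of line QU and line TX ⇒ J = (0, -1/3)
through U parallel to QK: direction (-1, -1); meets JT at Z = (-1/2, -1/2)
Z = J + t·(T−J) with t = -1/2

t = -1/2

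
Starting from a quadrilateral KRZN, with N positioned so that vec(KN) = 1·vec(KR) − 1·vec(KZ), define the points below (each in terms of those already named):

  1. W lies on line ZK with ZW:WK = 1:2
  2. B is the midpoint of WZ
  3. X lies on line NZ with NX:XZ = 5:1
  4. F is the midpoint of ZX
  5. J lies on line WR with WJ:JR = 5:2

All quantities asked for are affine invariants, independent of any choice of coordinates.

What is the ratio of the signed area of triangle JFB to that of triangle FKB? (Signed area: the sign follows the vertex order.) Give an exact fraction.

Assign K = (0, 0), R = (1, 0), Z = (0, 1), N = (1, -1) — the answer is frame-independent, so this choice is without loss of generality.
1. W lies on line ZK with ZW:WK = 1:2 ⇒ W = (0, 2/3)
2. B is the midpoint of WZ ⇒ B = (0, 5/6)
3. X lies on line NZ with NX:XZ = 5:1 ⇒ X = (1/6, 2/3)
4. F is the midpoint of ZX ⇒ F = (1/12, 5/6)
5. J lies on line WR with WJ:JR = 5:2 ⇒ J = (5/7, 4/21)
2·[JFB] = 3/56, 2·[FKB] = -5/72
[JFB]:[FKB] = 3/56:-5/72 = -27/35

[JFB]:[FKB] = -27/35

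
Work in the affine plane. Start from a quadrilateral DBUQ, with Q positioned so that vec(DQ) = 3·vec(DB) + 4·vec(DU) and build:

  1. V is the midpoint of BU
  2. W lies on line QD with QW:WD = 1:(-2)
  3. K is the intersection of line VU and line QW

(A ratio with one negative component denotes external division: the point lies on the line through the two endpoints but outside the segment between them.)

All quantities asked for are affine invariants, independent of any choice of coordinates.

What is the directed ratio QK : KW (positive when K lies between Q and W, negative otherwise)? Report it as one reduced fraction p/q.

Set D = (0, 0), B = (1, 0), U = (0, 1), Q = (3, 4); any affine frame gives the same invariant.
1. V is the midpoint of BU ⇒ V = (1/2, 1/2)
2. W lies on line QD with QW:WD = 1:(-2) ⇒ W = (6, 8)
3. K is the intersection of line VU and line QW ⇒ K = (3/7, 4/7)
K = Q + t·(W−Q) with t = -6/7, so QK:KW = t:(1−t) = -6/7:13/7

QK:KW = -6/13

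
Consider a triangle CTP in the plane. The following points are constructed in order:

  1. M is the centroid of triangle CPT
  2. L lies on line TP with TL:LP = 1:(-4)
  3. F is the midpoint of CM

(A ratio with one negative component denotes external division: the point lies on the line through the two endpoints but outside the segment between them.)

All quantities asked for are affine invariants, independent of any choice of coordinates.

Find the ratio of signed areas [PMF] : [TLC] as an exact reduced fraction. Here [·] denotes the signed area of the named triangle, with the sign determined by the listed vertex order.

Work in coordinates with C = (0, 0), T = (1, 0), P = (0, 1).
1. M is the centroid of triangle CPT ⇒ M = (1/3, 1/3)
2. L lies on line TP with TL:LP = 1:(-4) ⇒ L = (4/3, -1/3)
3. F is the midpoint of CM ⇒ F = (1/6, 1/6)
2·[PMF] = -1/6, 2·[TLC] = -1/3
[PMF]:[TLC] = -1/6:-1/3 = 1/2

[PMF]:[TLC] = 1/2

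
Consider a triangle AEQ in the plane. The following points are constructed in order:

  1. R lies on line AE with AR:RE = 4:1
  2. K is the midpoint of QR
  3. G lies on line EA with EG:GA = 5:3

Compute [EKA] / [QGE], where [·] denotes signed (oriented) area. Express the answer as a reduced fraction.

Set A = (0, 0), E = (1, 0), Q = (0, 1); any affine frame gives the same invariant.
1. R lies on line AE with AR:RE = 4:1 ⇒ R = (4/5, 0)
2. K is the midpoint of QR ⇒ K = (2/5, 1/2)
3. G lies on line EA with EG:GA = 5:3 ⇒ G = (3/8, 0)
2·[EKA] = 1/2, 2·[QGE] = 5/8
[EKA]:[QGE] = 1/2:5/8 = 4/5

[EKA]:[QGE] = 4/5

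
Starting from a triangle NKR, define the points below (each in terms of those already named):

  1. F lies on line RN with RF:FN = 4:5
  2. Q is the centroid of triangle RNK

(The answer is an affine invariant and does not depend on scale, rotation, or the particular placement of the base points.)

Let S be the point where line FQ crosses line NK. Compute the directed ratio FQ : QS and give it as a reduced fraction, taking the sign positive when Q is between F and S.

FQ:QS = 2/3

Work in coordinates with N = (0, 0), K = (1, 0), R = (0, 1).
1. F lies on line RN with RF:FN = 4:5 ⇒ F = (0, 5/9)
2. Q is the centroid of triangle RNK ⇒ Q = (1/3, 1/3)
line FQ meets NK at S = (5/6, 0)
Q = F + t·(S−F) with t = 2/5, so FQ:QS = 2/5:3/5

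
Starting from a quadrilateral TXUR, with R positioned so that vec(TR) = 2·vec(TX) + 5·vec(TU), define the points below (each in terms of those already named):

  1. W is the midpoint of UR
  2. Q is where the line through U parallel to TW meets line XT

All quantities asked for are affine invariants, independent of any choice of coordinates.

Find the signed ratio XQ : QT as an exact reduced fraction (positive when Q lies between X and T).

XQ:QT = -4

Set T = (0, 0), X = (1, 0), U = (0, 1), R = (2, 5); any affine frame gives the same invariant.
1. W is the midpoint of UR ⇒ W = (1, 3)
2. Q is where the line through U parallel to TW meets line XT ⇒ Q = (-1/3, 0)
Q = X + t·(T−X) with t = 4/3, so XQ:QT = t:(1−t) = 4/3:-1/3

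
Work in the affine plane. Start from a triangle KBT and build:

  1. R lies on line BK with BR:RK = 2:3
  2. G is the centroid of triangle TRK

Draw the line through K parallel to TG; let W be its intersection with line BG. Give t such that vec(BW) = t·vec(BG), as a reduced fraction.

Set K = (0, 0), B = (1, 0), T = (0, 1); any affine frame gives the same invariant.
1. R lies on line BK with BR:RK = 2:3 ⇒ R = (3/5, 0)
2. G is the centroid of triangle TRK ⇒ G = (1/5, 1/3)
through K parallel to TG: direction (1/5, -2/3); meets BG at W = (-1/7, 10/21)
W = B + t·(G−B) with t = 10/7

t = 10/7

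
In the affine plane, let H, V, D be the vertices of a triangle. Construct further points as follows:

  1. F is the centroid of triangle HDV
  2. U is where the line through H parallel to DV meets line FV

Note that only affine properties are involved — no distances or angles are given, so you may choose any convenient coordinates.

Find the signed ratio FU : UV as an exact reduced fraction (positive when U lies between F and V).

FU:UV = -2/3

Choose coordinates H = (0, 0), V = (1, 0), D = (0, 1).
1. F is the centroid of triangle HDV ⇒ F = (1/3, 1/3)
2. U is where the line through H parallel to DV meets line FV ⇒ U = (-1, 1)
U = F + t·(V−F) with t = -2, so FU:UV = t:(1−t) = -2:3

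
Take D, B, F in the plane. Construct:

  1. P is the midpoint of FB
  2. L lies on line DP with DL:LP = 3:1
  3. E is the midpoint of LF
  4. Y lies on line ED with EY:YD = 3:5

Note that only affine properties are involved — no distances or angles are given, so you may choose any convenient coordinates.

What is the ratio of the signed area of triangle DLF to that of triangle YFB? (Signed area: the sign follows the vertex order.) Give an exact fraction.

Work in coordinates with D = (0, 0), B = (1, 0), F = (0, 1).
1. P is the midpoint of FB ⇒ P = (1/2, 1/2)
2. L lies on line DP with DL:LP = 3:1 ⇒ L = (3/8, 3/8)
3. E is the midpoint of LF ⇒ E = (3/16, 11/16)
4. Y lies on line ED with EY:YD = 3:5 ⇒ Y = (15/128, 55/128)
2·[DLF] = 3/8, 2·[YFB] = -29/64
[DLF]:[YFB] = 3/8:-29/64 = -24/29

[DLF]:[YFB] = -24/29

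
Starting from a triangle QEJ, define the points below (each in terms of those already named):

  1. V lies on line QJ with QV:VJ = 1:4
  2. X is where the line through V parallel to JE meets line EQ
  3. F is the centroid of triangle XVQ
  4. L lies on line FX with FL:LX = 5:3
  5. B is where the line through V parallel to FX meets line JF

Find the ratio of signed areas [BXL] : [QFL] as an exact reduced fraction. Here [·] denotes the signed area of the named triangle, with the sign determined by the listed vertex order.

[BXL]:[QFL] = 3/5

Assign Q = (0, 0), E = (1, 0), J = (0, 1) — the answer is frame-independent, so this choice is without loss of generality.
1. V lies on line QJ with QV:VJ = 1:4 ⇒ V = (0, 1/5)
2. X is where the line through V parallel to JE meets line EQ ⇒ X = (1/5, 0)
3. F is the centroid of triangle XVQ ⇒ F = (1/15, 1/15)
4. L lies on line FX with FL:LX = 5:3 ⇒ L = (3/20, 1/40)
5. B is where the line through V parallel to FX meets line JF ⇒ B = (8/135, 23/135)
2·[BXL] = -1/200, 2·[QFL] = -1/120
[BXL]:[QFL] = -1/200:-1/120 = 3/5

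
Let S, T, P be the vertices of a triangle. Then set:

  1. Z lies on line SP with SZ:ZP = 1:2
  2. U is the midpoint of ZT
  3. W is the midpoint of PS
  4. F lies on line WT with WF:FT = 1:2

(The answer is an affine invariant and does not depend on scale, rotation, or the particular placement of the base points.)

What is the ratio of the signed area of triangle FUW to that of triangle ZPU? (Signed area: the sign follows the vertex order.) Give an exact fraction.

Assign S = (0, 0), T = (1, 0), P = (0, 1) — the answer is frame-independent, so this choice is without loss of generality.
1. Z lies on line SP with SZ:ZP = 1:2 ⇒ Z = (0, 1/3)
2. U is the midpoint of ZT ⇒ U = (1/2, 1/6)
3. W is the midpoint of PS ⇒ W = (0, 1/2)
4. F lies on line WT with WF:FT = 1:2 ⇒ F = (1/3, 1/3)
2·[FUW] = -1/36, 2·[ZPU] = -1/3
[FUW]:[ZPU] = -1/36:-1/3 = 1/12

[FUW]:[ZPU] = 1/12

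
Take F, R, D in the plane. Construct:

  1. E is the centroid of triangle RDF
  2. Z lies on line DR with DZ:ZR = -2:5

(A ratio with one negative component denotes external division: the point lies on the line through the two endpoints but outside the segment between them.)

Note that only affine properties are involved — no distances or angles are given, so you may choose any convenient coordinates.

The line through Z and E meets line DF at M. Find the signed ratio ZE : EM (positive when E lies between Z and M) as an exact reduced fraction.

ZE:EM = -3

Work in coordinates with F = (0, 0), R = (1, 0), D = (0, 1).
1. E is the centroid of triangle RDF ⇒ E = (1/3, 1/3)
2. Z lies on line DR with DZ:ZR = -2:5 ⇒ Z = (-2/3, 5/3)
line ZE meets DF at M = (0, 7/9)
E = Z + t·(M−Z) with t = 3/2, so ZE:EM = 3/2:-1/2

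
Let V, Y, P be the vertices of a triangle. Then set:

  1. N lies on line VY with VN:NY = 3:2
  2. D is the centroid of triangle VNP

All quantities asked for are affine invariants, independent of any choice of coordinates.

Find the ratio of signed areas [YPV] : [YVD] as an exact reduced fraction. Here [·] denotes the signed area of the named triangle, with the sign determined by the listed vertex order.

[YPV]:[YVD] = -3

Set V = (0, 0), Y = (1, 0), P = (0, 1); any affine frame gives the same invariant.
1. N lies on line VY with VN:NY = 3:2 ⇒ N = (3/5, 0)
2. D is the centroid of triangle VNP ⇒ D = (1/5, 1/3)
2·[YPV] = 1, 2·[YVD] = -1/3
[YPV]:[YVD] = 1:-1/3 = -3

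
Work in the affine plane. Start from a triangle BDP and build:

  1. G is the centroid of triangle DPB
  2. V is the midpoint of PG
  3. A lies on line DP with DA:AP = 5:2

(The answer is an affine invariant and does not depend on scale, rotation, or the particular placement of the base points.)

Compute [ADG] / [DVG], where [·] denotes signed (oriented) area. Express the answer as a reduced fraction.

Assign B = (0, 0), D = (1, 0), P = (0, 1) — the answer is frame-independent, so this choice is without loss of generality.
1. G is the centroid of triangle DPB ⇒ G = (1/3, 1/3)
2. V is the midpoint of PG ⇒ V = (1/6, 2/3)
3. A lies on line DP with DA:AP = 5:2 ⇒ A = (2/7, 5/7)
2·[ADG] = -5/21, 2·[DVG] = 1/6
[ADG]:[DVG] = -5/21:1/6 = -10/7

[ADG]:[DVG] = -10/7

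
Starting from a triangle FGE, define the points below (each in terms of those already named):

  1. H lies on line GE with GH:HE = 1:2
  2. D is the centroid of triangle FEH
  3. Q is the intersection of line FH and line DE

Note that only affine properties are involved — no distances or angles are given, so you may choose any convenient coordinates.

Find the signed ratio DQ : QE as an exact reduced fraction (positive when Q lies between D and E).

DQ:QE = -1/3

Set F = (0, 0), G = (1, 0), E = (0, 1); any affine frame gives the same invariant.
1. H lies on line GE with GH:HE = 1:2 ⇒ H = (2/3, 1/3)
2. D is the centroid of triangle FEH ⇒ D = (2/9, 4/9)
3. Q is the intersection of line FH and line DE ⇒ Q = (1/3, 1/6)
Q = D + t·(E−D) with t = -1/2, so DQ:QE = t:(1−t) = -1/2:3/2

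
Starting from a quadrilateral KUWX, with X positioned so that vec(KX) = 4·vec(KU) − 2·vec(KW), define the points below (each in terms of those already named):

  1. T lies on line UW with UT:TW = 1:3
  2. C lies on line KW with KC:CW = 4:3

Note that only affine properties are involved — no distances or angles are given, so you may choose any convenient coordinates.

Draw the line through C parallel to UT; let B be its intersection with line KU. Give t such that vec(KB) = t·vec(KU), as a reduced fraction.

Set K = (0, 0), U = (1, 0), W = (0, 1), X = (4, -2); any affine frame gives the same invariant.
1. T lies on line UW with UT:TW = 1:3 ⇒ T = (3/4, 1/4)
2. C lies on line KW with KC:CW = 4:3 ⇒ C = (0, 4/7)
through C parallel to UT: direction (-1/4, 1/4); meets KU at B = (4/7, 0)
B = K + t·(U−K) with t = 4/7

t = 4/7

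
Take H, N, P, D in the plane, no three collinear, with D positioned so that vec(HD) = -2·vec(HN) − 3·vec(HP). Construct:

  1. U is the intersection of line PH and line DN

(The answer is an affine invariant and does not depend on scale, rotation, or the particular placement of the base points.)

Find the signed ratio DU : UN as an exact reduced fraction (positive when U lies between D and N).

Set H = (0, 0), N = (1, 0), P = (0, 1), D = (-2, -3); any affine frame gives the same invariant.
1. U is the intersection of line PH and line DN ⇒ U = (0, -1)
U = D + t·(N−D) with t = 2/3, so DU:UN = t:(1−t) = 2/3:1/3

DU:UN = 2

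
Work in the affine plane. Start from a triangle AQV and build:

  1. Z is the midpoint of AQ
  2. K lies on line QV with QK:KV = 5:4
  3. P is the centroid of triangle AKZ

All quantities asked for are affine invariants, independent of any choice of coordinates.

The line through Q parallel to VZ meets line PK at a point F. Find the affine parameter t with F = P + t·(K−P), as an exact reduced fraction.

t = 32/17

Work in coordinates with A = (0, 0), Q = (1, 0), V = (0, 1).
1. Z is the midpoint of AQ ⇒ Z = (1/2, 0)
2. K lies on line QV with QK:KV = 5:4 ⇒ K = (4/9, 5/9)
3. P is the centroid of triangle AKZ ⇒ P = (17/54, 5/27)
through Q parallel to VZ: direction (1/2, -1); meets PK at F = (19/34, 15/17)
F = P + t·(K−P) with t = 32/17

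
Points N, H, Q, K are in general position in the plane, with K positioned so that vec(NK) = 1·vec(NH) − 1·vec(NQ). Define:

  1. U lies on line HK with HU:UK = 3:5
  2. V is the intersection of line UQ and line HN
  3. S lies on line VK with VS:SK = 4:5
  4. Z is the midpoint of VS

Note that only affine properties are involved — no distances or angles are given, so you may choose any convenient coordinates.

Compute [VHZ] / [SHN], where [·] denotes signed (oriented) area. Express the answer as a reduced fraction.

[VHZ]:[SHN] = -3/22

Work in coordinates with N = (0, 0), H = (1, 0), Q = (0, 1), K = (1, -1).
1. U lies on line HK with HU:UK = 3:5 ⇒ U = (1, -3/8)
2. V is the intersection of line UQ and line HN ⇒ V = (8/11, 0)
3. S lies on line VK with VS:SK = 4:5 ⇒ S = (28/33, -4/9)
4. Z is the midpoint of VS ⇒ Z = (26/33, -2/9)
2·[VHZ] = -2/33, 2·[SHN] = 4/9
[VHZ]:[SHN] = -2/33:4/9 = -3/22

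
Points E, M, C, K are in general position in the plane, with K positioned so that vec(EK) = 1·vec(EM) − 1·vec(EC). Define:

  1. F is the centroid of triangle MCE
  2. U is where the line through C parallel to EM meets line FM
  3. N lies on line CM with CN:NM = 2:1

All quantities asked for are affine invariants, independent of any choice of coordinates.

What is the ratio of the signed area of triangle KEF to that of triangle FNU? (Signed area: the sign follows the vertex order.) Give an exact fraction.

[KEF]:[FNU] = -3

Work in coordinates with E = (0, 0), M = (1, 0), C = (0, 1), K = (1, -1).
1. F is the centroid of triangle MCE ⇒ F = (1/3, 1/3)
2. U is where the line through C parallel to EM meets line FM ⇒ U = (-1, 1)
3. N lies on line CM with CN:NM = 2:1 ⇒ N = (2/3, 1/3)
2·[KEF] = -2/3, 2·[FNU] = 2/9
[KEF]:[FNU] = -2/3:2/9 = -3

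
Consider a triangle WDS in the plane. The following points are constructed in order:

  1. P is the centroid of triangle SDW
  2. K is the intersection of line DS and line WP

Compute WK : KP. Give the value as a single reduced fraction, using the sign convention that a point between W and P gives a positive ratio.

WK:KP = -3

Assign W = (0, 0), D = (1, 0), S = (0, 1) — the answer is frame-independent, so this choice is without loss of generality.
1. P is the centroid of triangle SDW ⇒ P = (1/3, 1/3)
2. K is the intersection of line DS and line WP ⇒ K = (1/2, 1/2)
K = W + t·(P−W) with t = 3/2, so WK:KP = t:(1−t) = 3/2:-1/2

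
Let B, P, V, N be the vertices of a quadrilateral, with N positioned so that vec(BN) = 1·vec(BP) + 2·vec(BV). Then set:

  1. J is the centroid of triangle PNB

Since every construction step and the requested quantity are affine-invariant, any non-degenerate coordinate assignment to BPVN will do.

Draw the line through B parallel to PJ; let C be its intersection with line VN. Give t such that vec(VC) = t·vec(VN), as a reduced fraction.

t = -1/3

Assign B = (0, 0), P = (1, 0), V = (0, 1), N = (1, 2) — the answer is frame-independent, so this choice is without loss of generality.
1. J is the centroid of triangle PNB ⇒ J = (2/3, 2/3)
through B parallel to PJ: direction (-1/3, 2/3); meets VN at C = (-1/3, 2/3)
C = V + t·(N−V) with t = -1/3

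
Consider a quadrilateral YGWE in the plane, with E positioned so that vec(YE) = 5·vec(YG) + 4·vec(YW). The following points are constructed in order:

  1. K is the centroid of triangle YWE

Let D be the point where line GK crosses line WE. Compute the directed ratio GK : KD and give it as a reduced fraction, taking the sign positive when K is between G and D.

GK:KD = 19/5

Work in coordinates with Y = (0, 0), G = (1, 0), W = (0, 1), E = (5, 4).
1. K is the centroid of triangle YWE ⇒ K = (5/3, 5/3)
line GK meets WE at D = (35/19, 40/19)
K = G + t·(D−G) with t = 19/24, so GK:KD = 19/24:5/24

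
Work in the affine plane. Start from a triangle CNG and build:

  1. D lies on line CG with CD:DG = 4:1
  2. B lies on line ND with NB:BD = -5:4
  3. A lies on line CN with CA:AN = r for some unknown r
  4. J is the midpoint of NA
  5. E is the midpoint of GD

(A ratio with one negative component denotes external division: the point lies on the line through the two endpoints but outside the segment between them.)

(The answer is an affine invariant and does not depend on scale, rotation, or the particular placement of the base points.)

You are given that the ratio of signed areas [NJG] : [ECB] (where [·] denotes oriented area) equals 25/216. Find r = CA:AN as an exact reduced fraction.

r = 1/5

Choose coordinates C = (0, 0), N = (1, 0), G = (0, 1).
1. D lies on line CG with CD:DG = 4:1 ⇒ D = (0, 4/5)
2. B lies on line ND with NB:BD = -5:4 ⇒ B = (-4, 4)
3. With CA:AN = r, write λ = r/(r+1) so A = C + λ·(N−C); A is affine-linear in λ
4. J is the midpoint of NA ⇒ J is an affine combination of earlier points and hence also affine-linear in λ
5. E is the midpoint of GD ⇒ E = (0, 9/10)
Every point depending on A is an affine combination of A and λ-independent points, so each such coordinate is linear in λ; the λ² term in each signed area is a multiple of (N−C)×(N−C) = 0, so 2·[NJG] and 2·[ECB] are each linear in λ. Evaluating at λ=0 and λ=1:
  2·[NJG] = 1/2·λ − 1/2,   2·[ECB] = -18/5
So [NJG]:[ECB] = (1/2·λ − 1/2) / (-18/5). Setting this equal to 25/216:
  1/2·λ − 1/2 = 25/216·(-18/5)  ⇒  λ = 1/6
Then r = λ/(1−λ) = (1/6)/(5/6) = 1/5. Check: with r = 1/5, A = (1/6, 0) and [NJG]:[ECB] = 25/216 as required.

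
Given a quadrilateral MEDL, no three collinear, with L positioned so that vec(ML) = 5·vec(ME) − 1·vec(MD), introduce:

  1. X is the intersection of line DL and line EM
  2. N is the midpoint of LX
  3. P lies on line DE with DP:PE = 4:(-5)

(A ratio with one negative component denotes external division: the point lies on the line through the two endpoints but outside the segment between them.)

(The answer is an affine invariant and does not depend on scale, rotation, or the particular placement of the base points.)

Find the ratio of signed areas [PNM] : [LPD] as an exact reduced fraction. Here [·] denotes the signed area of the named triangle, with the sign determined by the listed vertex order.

[PNM]:[LPD] = -67/48

Work in coordinates with M = (0, 0), E = (1, 0), D = (0, 1), L = (5, -1).
1. X is the intersection of line DL and line EM ⇒ X = (5/2, 0)
2. N is the midpoint of LX ⇒ N = (15/4, -1/2)
3. P lies on line DE with DP:PE = 4:(-5) ⇒ P = (-4, 5)
2·[PNM] = -67/4, 2·[LPD] = 12
[PNM]:[LPD] = -67/4:12 = -67/48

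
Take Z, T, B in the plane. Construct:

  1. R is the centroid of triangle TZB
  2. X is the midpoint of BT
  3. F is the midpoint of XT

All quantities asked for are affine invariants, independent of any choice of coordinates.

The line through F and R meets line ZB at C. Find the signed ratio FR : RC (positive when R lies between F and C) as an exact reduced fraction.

Choose coordinates Z = (0, 0), T = (1, 0), B = (0, 1).
1. R is the centroid of triangle TZB ⇒ R = (1/3, 1/3)
2. X is the midpoint of BT ⇒ X = (1/2, 1/2)
3. F is the midpoint of XT ⇒ F = (3/4, 1/4)
line FR meets ZB at C = (0, 2/5)
R = F + t·(C−F) with t = 5/9, so FR:RC = 5/9:4/9

FR:RC = 5/4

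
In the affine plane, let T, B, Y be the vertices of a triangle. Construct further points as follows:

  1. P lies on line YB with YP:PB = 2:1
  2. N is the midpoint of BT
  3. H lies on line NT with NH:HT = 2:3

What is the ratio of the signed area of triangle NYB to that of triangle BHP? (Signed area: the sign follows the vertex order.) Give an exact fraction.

Work in coordinates with T = (0, 0), B = (1, 0), Y = (0, 1).
1. P lies on line YB with YP:PB = 2:1 ⇒ P = (2/3, 1/3)
2. N is the midpoint of BT ⇒ N = (1/2, 0)
3. H lies on line NT with NH:HT = 2:3 ⇒ H = (3/10, 0)
2·[NYB] = -1/2, 2·[BHP] = -7/30
[NYB]:[BHP] = -1/2:-7/30 = 15/7

[NYB]:[BHP] = 15/7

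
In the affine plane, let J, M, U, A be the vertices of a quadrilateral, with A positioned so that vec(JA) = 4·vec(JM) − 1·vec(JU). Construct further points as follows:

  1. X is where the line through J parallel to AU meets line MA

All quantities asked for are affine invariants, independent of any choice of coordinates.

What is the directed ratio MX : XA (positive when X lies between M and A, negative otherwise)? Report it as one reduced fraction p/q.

MX:XA = -1/2

Set J = (0, 0), M = (1, 0), U = (0, 1), A = (4, -1); any affine frame gives the same invariant.
1. X is where the line through J parallel to AU meets line MA ⇒ X = (-2, 1)
X = M + t·(A−M) with t = -1, so MX:XA = t:(1−t) = -1:2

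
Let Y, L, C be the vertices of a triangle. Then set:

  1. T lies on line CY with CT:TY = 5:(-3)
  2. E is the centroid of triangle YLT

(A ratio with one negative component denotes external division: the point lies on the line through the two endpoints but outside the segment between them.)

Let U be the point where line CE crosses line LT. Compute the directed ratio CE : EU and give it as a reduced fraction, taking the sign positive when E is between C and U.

CE:EU = 4

Work in coordinates with Y = (0, 0), L = (1, 0), C = (0, 1).
1. T lies on line CY with CT:TY = 5:(-3) ⇒ T = (0, -3/2)
2. E is the centroid of triangle YLT ⇒ E = (1/3, -1/2)
line CE meets LT at U = (5/12, -7/8)
E = C + t·(U−C) with t = 4/5, so CE:EU = 4/5:1/5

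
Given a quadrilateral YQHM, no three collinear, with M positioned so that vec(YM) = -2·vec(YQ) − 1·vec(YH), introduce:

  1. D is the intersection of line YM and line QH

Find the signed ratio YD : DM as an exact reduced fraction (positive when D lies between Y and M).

YD:DM = -1/4

Choose coordinates Y = (0, 0), Q = (1, 0), H = (0, 1), M = (-2, -1).
1. D is the intersection of line YM and line QH ⇒ D = (2/3, 1/3)
D = Y + t·(M−Y) with t = -1/3, so YD:DM = t:(1−t) = -1/3:4/3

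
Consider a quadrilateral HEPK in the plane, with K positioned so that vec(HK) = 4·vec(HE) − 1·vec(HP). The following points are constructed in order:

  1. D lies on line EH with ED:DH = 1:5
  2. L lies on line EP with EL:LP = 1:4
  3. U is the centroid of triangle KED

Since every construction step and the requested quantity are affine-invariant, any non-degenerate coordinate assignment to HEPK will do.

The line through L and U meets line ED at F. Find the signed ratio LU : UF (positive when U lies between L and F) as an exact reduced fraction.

Assign H = (0, 0), E = (1, 0), P = (0, 1), K = (4, -1) — the answer is frame-independent, so this choice is without loss of generality.
1. D lies on line EH with ED:DH = 1:5 ⇒ D = (5/6, 0)
2. L lies on line EP with EL:LP = 1:4 ⇒ L = (4/5, 1/5)
3. U is the centroid of triangle KED ⇒ U = (35/18, -1/3)
line LU meets ED at F = (59/48, 0)
U = L + t·(F−L) with t = 8/3, so LU:UF = 8/3:-5/3

LU:UF = -8/5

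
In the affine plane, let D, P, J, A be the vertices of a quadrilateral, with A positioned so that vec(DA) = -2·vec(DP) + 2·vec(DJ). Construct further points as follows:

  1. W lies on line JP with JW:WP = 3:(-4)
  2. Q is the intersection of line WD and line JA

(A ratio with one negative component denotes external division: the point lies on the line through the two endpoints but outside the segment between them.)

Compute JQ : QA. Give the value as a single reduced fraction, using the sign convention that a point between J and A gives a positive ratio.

Set D = (0, 0), P = (1, 0), J = (0, 1), A = (-2, 2); any affine frame gives the same invariant.
1. W lies on line JP with JW:WP = 3:(-4) ⇒ W = (-3, 4)
2. Q is the intersection of line WD and line JA ⇒ Q = (-6/5, 8/5)
Q = J + t·(A−J) with t = 3/5, so JQ:QA = t:(1−t) = 3/5:2/5

JQ:QA = 3/2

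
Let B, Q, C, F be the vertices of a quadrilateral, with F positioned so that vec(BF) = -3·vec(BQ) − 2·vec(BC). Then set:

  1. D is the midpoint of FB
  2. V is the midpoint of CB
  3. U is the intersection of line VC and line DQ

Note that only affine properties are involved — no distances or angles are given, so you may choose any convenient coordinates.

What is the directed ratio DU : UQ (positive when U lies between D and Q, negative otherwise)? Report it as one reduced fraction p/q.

DU:UQ = 3/2

Work in coordinates with B = (0, 0), Q = (1, 0), C = (0, 1), F = (-3, -2).
1. D is the midpoint of FB ⇒ D = (-3/2, -1)
2. V is the midpoint of CB ⇒ V = (0, 1/2)
3. U is the intersection of line VC and line DQ ⇒ U = (0, -2/5)
U = D + t·(Q−D) with t = 3/5, so DU:UQ = t:(1−t) = 3/5:2/5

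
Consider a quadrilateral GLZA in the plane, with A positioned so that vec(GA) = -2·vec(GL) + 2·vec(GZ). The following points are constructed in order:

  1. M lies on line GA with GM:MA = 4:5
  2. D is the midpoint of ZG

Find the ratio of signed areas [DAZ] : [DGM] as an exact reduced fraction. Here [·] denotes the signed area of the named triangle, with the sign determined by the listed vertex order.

Choose coordinates G = (0, 0), L = (1, 0), Z = (0, 1), A = (-2, 2).
1. M lies on line GA with GM:MA = 4:5 ⇒ M = (-8/9, 8/9)
2. D is the midpoint of ZG ⇒ D = (0, 1/2)
2·[DAZ] = -1, 2·[DGM] = -4/9
[DAZ]:[DGM] = -1:-4/9 = 9/4

[DAZ]:[DGM] = 9/4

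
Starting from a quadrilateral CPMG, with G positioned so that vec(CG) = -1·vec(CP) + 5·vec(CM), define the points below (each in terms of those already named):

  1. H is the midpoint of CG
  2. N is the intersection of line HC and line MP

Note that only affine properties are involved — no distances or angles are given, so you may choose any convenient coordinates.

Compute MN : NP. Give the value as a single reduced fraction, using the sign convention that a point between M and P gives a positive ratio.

Choose coordinates C = (0, 0), P = (1, 0), M = (0, 1), G = (-1, 5).
1. H is the midpoint of CG ⇒ H = (-1/2, 5/2)
2. N is the intersection of line HC and line MP ⇒ N = (-1/4, 5/4)
N = M + t·(P−M) with t = -1/4, so MN:NP = t:(1−t) = -1/4:5/4

MN:NP = -1/5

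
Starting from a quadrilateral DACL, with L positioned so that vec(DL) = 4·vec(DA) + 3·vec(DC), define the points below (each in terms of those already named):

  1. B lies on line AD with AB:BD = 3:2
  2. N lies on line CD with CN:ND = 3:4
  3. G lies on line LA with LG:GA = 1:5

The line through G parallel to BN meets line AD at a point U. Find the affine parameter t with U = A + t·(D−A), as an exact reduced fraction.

Set D = (0, 0), A = (1, 0), C = (0, 1), L = (4, 3); any affine frame gives the same invariant.
1. B lies on line AD with AB:BD = 3:2 ⇒ B = (2/5, 0)
2. N lies on line CD with CN:ND = 3:4 ⇒ N = (0, 4/7)
3. G lies on line LA with LG:GA = 1:5 ⇒ G = (7/2, 5/2)
through G parallel to BN: direction (-2/5, 4/7); meets AD at U = (21/4, 0)
U = A + t·(D−A) with t = -17/4

t = -17/4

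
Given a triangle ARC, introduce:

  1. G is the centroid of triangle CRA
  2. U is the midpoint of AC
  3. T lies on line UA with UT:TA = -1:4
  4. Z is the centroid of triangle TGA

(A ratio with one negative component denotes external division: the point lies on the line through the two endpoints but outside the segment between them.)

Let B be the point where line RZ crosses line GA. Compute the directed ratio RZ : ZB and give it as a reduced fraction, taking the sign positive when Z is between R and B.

Assign A = (0, 0), R = (1, 0), C = (0, 1) — the answer is frame-independent, so this choice is without loss of generality.
1. G is the centroid of triangle CRA ⇒ G = (1/3, 1/3)
2. U is the midpoint of AC ⇒ U = (0, 1/2)
3. T lies on line UA with UT:TA = -1:4 ⇒ T = (0, 2/3)
4. Z is the centroid of triangle TGA ⇒ Z = (1/9, 1/3)
line RZ meets GA at B = (3/11, 3/11)
Z = R + t·(B−R) with t = 11/9, so RZ:ZB = 11/9:-2/9

RZ:ZB = -11/2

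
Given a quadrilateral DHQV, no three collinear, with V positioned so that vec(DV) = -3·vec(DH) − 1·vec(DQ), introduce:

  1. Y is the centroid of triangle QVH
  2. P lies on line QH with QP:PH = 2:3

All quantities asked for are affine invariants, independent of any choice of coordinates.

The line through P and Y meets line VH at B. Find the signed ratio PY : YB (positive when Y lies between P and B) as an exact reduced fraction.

Work in coordinates with D = (0, 0), H = (1, 0), Q = (0, 1), V = (-3, -1).
1. Y is the centroid of triangle QVH ⇒ Y = (-2/3, 0)
2. P lies on line QH with QP:PH = 2:3 ⇒ P = (2/5, 3/5)
line PY meets VH at B = (-2, -3/4)
Y = P + t·(B−P) with t = 4/9, so PY:YB = 4/9:5/9

PY:YB = 4/5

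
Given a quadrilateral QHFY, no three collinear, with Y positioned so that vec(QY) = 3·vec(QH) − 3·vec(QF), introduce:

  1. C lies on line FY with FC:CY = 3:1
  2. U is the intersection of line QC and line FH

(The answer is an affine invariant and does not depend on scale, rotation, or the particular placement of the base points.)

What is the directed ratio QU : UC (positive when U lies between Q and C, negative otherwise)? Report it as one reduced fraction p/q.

QU:UC = -4/3

Assign Q = (0, 0), H = (1, 0), F = (0, 1), Y = (3, -3) — the answer is frame-independent, so this choice is without loss of generality.
1. C lies on line FY with FC:CY = 3:1 ⇒ C = (9/4, -2)
2. U is the intersection of line QC and line FH ⇒ U = (9, -8)
U = Q + t·(C−Q) with t = 4, so QU:UC = t:(1−t) = 4:-3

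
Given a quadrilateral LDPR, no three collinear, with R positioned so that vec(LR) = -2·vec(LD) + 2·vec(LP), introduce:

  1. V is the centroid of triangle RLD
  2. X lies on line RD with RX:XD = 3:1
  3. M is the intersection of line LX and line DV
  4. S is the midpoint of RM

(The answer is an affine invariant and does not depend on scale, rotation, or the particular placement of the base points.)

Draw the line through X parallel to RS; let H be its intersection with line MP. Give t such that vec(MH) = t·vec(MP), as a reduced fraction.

t = 3/10

Assign L = (0, 0), D = (1, 0), P = (0, 1), R = (-2, 2) — the answer is frame-independent, so this choice is without loss of generality.
1. V is the centroid of triangle RLD ⇒ V = (-1/3, 2/3)
2. X lies on line RD with RX:XD = 3:1 ⇒ X = (1/4, 1/2)
3. M is the intersection of line LX and line DV ⇒ M = (1/5, 2/5)
4. S is the midpoint of RM ⇒ S = (-9/10, 6/5)
through X parallel to RS: direction (11/10, -4/5); meets MP at H = (7/50, 29/50)
H = M + t·(P−M) with t = 3/10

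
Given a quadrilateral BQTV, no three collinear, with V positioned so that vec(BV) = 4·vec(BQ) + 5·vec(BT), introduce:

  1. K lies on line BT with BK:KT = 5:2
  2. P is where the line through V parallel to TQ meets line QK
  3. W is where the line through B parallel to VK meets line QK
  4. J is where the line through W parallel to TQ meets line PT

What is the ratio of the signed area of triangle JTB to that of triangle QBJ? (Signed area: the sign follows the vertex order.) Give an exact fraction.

Assign B = (0, 0), Q = (1, 0), T = (0, 1), V = (4, 5) — the answer is frame-independent, so this choice is without loss of generality.
1. K lies on line BT with BK:KT = 5:2 ⇒ K = (0, 5/7)
2. P is where the line through V parallel to TQ meets line QK ⇒ P = (29, -20)
3. W is where the line through B parallel to VK meets line QK ⇒ W = (2/5, 3/7)
4. J is where the line through W parallel to TQ meets line PT ⇒ J = (-87/140, 29/20)
2·[JTB] = -87/140, 2·[QBJ] = -29/20
[JTB]:[QBJ] = -87/140:-29/20 = 3/7

[JTB]:[QBJ] = 3/7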